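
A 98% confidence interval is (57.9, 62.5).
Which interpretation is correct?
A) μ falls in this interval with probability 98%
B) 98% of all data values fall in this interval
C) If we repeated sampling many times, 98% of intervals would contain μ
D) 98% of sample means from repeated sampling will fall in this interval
C

A) Wrong — μ is fixed; the randomness lives in the interval, not in μ.
B) Wrong — a CI is about the parameter μ, not individual data values.
C) Correct — this is the frequentist long-run coverage interpretation.
D) Wrong — coverage applies to intervals containing μ, not to future x̄ values.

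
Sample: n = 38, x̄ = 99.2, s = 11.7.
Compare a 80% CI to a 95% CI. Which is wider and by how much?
95% CI is wider by 2.74

df = 37
80% CI: t* = 1.305, (96.72, 101.68), width = 2 · t* · s/√n = 4.95
95% CI: t* = 2.026, (95.35, 103.05), width = 2 · t* · s/√n = 7.69

The 95% CI is wider by 7.69 - 4.95 = 2.74.
Higher confidence requires a wider interval.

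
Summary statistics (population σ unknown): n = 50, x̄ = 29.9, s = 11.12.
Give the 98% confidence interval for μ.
(26.12, 33.68)

t-interval (σ unknown):
df = n - 1 = 49
t* = 2.405 for 98% confidence

Margin of error = t* · s/√n = 2.405 · 11.12/√50 = 3.78

CI: (26.12, 33.68)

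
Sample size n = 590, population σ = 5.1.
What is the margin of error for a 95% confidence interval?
Margin of error = 0.41

Margin of error = z* · σ/√n
= 1.960 · 5.1/√590
= 1.960 · 5.1/24.2899
= 0.41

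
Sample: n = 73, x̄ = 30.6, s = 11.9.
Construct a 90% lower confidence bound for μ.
μ ≥ 28.80

Lower bound (one-sided):
t* = 1.293 (one-sided for 90%)
Lower bound = x̄ - t* · s/√n = 30.6 - 1.293 · 11.9/√73 = 28.80

We are 90% confident that μ ≥ 28.80.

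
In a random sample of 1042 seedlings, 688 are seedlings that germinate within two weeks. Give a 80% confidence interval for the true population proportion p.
(0.641, 0.679)

Proportion CI:
p̂ = 688/1042 = 0.66027
SE = √(p̂(1-p̂)/n) = √(0.66027 · 0.33973 / 1042) = 0.01467

z* = 1.282
Margin = z* · SE = 1.282 · 0.01467 = 0.0188

CI: 0.66027 ± 0.0188 = (0.641, 0.679)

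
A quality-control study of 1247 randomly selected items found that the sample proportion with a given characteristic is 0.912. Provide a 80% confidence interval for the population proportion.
(0.902, 0.922)

Proportion CI:
SE = √(p̂(1-p̂)/n) = √(0.912 · 0.088 / 1247) = 0.00802

z* = 1.282
Margin = z* · SE = 1.282 · 0.00802 = 0.0103

CI: 0.912 ± 0.0103 = (0.902, 0.922)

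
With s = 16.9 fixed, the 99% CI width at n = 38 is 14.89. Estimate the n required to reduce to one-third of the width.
n ≈ 342

CI width ∝ 1/√n
To reduce width by factor 3, need √n to grow by 3 → need 3² = 9 times as many samples.

Current: n = 38, width = 14.89
New: n = 342, width ≈ 4.73

Width reduced by factor of 14.89/4.73 = 3.15.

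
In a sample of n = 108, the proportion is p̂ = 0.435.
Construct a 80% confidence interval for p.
(0.374, 0.496)

Proportion CI:
SE = √(p̂(1-p̂)/n) = √(0.435 · 0.565 / 108) = 0.04770

z* = 1.282
Margin = z* · SE = 1.282 · 0.04770 = 0.0612

CI: 0.435 ± 0.0612 = (0.374, 0.496)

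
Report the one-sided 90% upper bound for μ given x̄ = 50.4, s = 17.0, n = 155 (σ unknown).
μ ≤ 52.16

Upper bound (one-sided):
t* = 1.287 (one-sided for 90%)
Upper bound = x̄ + t* · s/√n = 50.4 + 1.287 · 17.0/√155 = 52.16

We are 90% confident that μ ≤ 52.16.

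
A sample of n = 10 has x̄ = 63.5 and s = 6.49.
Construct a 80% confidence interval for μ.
(60.66, 66.34)

t-interval (σ unknown):
df = n - 1 = 9
t* = 1.383 for 80% confidence

Margin of error = t* · s/√n = 1.383 · 6.49/√10 = 2.84

CI: (60.66, 66.34)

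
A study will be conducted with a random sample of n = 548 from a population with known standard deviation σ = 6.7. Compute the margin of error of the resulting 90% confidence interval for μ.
Margin of error = 0.47

Margin of error = z* · σ/√n
= 1.645 · 6.7/√548
= 1.645 · 6.7/23.4094
= 0.47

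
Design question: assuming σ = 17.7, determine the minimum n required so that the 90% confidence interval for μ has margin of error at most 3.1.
n ≥ 89

For margin E ≤ 3.1:
n ≥ (z* · σ / E)²
n ≥ (1.645 · 17.7 / 3.1)²
n ≥ 88.22

Minimum n = 89 (rounding up)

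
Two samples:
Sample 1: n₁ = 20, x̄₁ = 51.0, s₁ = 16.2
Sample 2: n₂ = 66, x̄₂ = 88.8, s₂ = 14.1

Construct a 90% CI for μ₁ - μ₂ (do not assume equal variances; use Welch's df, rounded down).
(-44.63, -30.97)

Difference: x̄₁ - x̄₂ = -37.80
SE = √(s₁²/n₁ + s₂²/n₂) = √(16.2²/20 + 14.1²/66) = 4.0167
df = 28.29 → 28 (Welch–Satterthwaite, rounded down)
t* = 1.701

CI: -37.80 ± 1.701 · 4.0167 = -37.80 ± 6.83 = (-44.63, -30.97)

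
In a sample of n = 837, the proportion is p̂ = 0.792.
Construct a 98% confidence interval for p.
(0.759, 0.825)

Proportion CI:
SE = √(p̂(1-p̂)/n) = √(0.792 · 0.208 / 837) = 0.01403

z* = 2.326
Margin = z* · SE = 2.326 · 0.01403 = 0.0326

CI: 0.792 ± 0.0326 = (0.759, 0.825)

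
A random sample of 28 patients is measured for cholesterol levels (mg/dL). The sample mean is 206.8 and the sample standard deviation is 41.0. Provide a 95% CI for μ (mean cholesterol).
(190.90, 222.70)

t-interval (σ unknown):
df = n - 1 = 27
t* = 2.052 for 95% confidence

Margin of error = t* · s/√n = 2.052 · 41.0/√28 = 15.90

CI: (190.90, 222.70)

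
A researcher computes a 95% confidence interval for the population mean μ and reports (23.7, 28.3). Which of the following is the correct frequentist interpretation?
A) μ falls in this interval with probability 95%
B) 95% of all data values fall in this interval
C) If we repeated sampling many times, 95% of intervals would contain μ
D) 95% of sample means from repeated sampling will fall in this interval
C

A) Wrong — μ is fixed; the randomness lives in the interval, not in μ.
B) Wrong — a CI is about the parameter μ, not individual data values.
C) Correct — this is the frequentist long-run coverage interpretation.
D) Wrong — coverage applies to intervals containing μ, not to future x̄ values.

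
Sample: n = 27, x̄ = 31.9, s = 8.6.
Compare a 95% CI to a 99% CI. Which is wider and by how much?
99% CI is wider by 2.39

df = 26
95% CI: t* = 2.056, (28.50, 35.30), width = 2 · t* · s/√n = 6.81
99% CI: t* = 2.779, (27.30, 36.50), width = 2 · t* · s/√n = 9.20

The 99% CI is wider by 9.20 - 6.81 = 2.39.
Higher confidence requires a wider interval.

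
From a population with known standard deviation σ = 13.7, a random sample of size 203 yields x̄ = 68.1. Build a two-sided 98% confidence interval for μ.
(65.86, 70.34)

z-interval (σ known):
z* = 2.326 for 98% confidence

Margin of error = z* · σ/√n = 2.326 · 13.7/√203 = 2.24

CI: (68.1 - 2.24, 68.1 + 2.24) = (65.86, 70.34)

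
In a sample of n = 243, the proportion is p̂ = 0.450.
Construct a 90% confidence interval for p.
(0.398, 0.502)

Proportion CI:
SE = √(p̂(1-p̂)/n) = √(0.450 · 0.550 / 243) = 0.03191

z* = 1.645
Margin = z* · SE = 1.645 · 0.03191 = 0.0525

CI: 0.450 ± 0.0525 = (0.398, 0.502)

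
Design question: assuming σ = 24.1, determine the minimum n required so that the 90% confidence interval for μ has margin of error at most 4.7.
n ≥ 72

For margin E ≤ 4.7:
n ≥ (z* · σ / E)²
n ≥ (1.645 · 24.1 / 4.7)²
n ≥ 71.15

Minimum n = 72 (rounding up)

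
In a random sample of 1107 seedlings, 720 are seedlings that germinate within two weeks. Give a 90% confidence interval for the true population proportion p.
(0.627, 0.674)

Proportion CI:
p̂ = 720/1107 = 0.65041
SE = √(p̂(1-p̂)/n) = √(0.65041 · 0.34959 / 1107) = 0.01433

z* = 1.645
Margin = z* · SE = 1.645 · 0.01433 = 0.0236

CI: 0.65041 ± 0.0236 = (0.627, 0.674)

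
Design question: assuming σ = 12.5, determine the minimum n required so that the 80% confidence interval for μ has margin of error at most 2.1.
n ≥ 59

For margin E ≤ 2.1:
n ≥ (z* · σ / E)²
n ≥ (1.282 · 12.5 / 2.1)²
n ≥ 58.23

Minimum n = 59 (rounding up)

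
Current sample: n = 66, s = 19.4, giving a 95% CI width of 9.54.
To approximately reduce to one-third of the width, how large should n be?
n ≈ 594

CI width ∝ 1/√n
To reduce width by factor 3, need √n to grow by 3 → need 3² = 9 times as many samples.

Current: n = 66, width = 9.54
New: n = 594, width ≈ 3.13

Width reduced by factor of 9.54/3.13 = 3.05.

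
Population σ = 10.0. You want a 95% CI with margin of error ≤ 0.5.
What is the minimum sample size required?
n ≥ 1537

For margin E ≤ 0.5:
n ≥ (z* · σ / E)²
n ≥ (1.960 · 10.0 / 0.5)²
n ≥ 1536.64

Minimum n = 1537 (rounding up)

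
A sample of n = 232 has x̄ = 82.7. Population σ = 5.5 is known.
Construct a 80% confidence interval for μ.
(82.24, 83.16)

z-interval (σ known):
z* = 1.282 for 80% confidence

Margin of error = z* · σ/√n = 1.282 · 5.5/√232 = 0.46

CI: (82.7 - 0.46, 82.7 + 0.46) = (82.24, 83.16)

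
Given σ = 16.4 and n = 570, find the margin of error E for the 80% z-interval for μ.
Margin of error = 0.88

Margin of error = z* · σ/√n
= 1.282 · 16.4/√570
= 1.282 · 16.4/23.8747
= 0.88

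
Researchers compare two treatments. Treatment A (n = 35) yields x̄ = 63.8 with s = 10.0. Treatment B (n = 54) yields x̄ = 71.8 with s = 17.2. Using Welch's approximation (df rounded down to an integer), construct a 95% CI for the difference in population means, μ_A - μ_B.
(-13.74, -2.26)

Difference: x̄₁ - x̄₂ = -8.00
SE = √(s₁²/n₁ + s₂²/n₂) = √(10.0²/35 + 17.2²/54) = 2.8872
df = 86.16 → 86 (Welch–Satterthwaite, rounded down)
t* = 1.988

CI: -8.00 ± 1.988 · 2.8872 = -8.00 ± 5.74 = (-13.74, -2.26)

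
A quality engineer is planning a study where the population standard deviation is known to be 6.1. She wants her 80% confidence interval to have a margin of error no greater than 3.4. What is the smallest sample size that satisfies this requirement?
n ≥ 6

For margin E ≤ 3.4:
n ≥ (z* · σ / E)²
n ≥ (1.282 · 6.1 / 3.4)²
n ≥ 5.29

Minimum n = 6 (rounding up)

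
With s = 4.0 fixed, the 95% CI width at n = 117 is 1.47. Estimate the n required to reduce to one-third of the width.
n ≈ 1053

CI width ∝ 1/√n
To reduce width by factor 3, need √n to grow by 3 → need 3² = 9 times as many samples.

Current: n = 117, width = 1.47
New: n = 1053, width ≈ 0.48

Width reduced by factor of 1.47/0.48 = 3.06.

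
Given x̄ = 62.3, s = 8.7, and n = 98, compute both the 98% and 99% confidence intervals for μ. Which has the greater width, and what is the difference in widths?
99% CI is wider by 0.46

df = 97
98% CI: t* = 2.365, (60.22, 64.38), width = 2 · t* · s/√n = 4.16
99% CI: t* = 2.627, (59.99, 64.61), width = 2 · t* · s/√n = 4.62

The 99% CI is wider by 4.62 - 4.16 = 0.46.
Higher confidence requires a wider interval.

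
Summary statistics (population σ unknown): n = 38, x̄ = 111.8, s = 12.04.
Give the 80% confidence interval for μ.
(109.25, 114.35)

t-interval (σ unknown):
df = n - 1 = 37
t* = 1.305 for 80% confidence

Margin of error = t* · s/√n = 1.305 · 12.04/√38 = 2.55

CI: (109.25, 114.35)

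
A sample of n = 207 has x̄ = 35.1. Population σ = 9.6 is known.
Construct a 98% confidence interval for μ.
(33.55, 36.65)

z-interval (σ known):
z* = 2.326 for 98% confidence

Margin of error = z* · σ/√n = 2.326 · 9.6/√207 = 1.55

CI: (35.1 - 1.55, 35.1 + 1.55) = (33.55, 36.65)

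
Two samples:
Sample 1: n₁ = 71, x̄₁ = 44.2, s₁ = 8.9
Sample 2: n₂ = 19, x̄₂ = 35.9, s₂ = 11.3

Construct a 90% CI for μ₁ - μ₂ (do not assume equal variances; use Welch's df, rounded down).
(3.51, 13.09)

Difference: x̄₁ - x̄₂ = 8.30
SE = √(s₁²/n₁ + s₂²/n₂) = √(8.9²/71 + 11.3²/19) = 2.7993
df = 24.30 → 24 (Welch–Satterthwaite, rounded down)
t* = 1.711

CI: 8.30 ± 1.711 · 2.7993 = 8.30 ± 4.79 = (3.51, 13.09)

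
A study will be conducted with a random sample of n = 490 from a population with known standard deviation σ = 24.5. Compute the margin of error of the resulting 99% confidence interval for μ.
Margin of error = 2.85

Margin of error = z* · σ/√n
= 2.576 · 24.5/√490
= 2.576 · 24.5/22.1359
= 2.85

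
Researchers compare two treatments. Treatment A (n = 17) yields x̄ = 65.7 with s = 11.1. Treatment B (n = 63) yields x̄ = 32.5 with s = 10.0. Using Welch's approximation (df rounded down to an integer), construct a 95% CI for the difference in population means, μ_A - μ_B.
(27.05, 39.35)

Difference: x̄₁ - x̄₂ = 33.20
SE = √(s₁²/n₁ + s₂²/n₂) = √(11.1²/17 + 10.0²/63) = 2.9724
df = 23.49 → 23 (Welch–Satterthwaite, rounded down)
t* = 2.069

CI: 33.20 ± 2.069 · 2.9724 = 33.20 ± 6.15 = (27.05, 39.35)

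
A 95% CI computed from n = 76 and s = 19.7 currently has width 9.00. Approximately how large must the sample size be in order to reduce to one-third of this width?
n ≈ 684

CI width ∝ 1/√n
To reduce width by factor 3, need √n to grow by 3 → need 3² = 9 times as many samples.

Current: n = 76, width = 9.00
New: n = 684, width ≈ 2.96

Width reduced by factor of 9.00/2.96 = 3.04.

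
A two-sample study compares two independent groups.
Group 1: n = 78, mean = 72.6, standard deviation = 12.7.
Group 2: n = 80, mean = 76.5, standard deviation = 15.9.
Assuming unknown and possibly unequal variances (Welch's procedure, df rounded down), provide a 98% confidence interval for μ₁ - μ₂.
(-9.28, 1.48)

Difference: x̄₁ - x̄₂ = -3.90
SE = √(s₁²/n₁ + s₂²/n₂) = √(12.7²/78 + 15.9²/80) = 2.2865
df = 150.22 → 150 (Welch–Satterthwaite, rounded down)
t* = 2.351

CI: -3.90 ± 2.351 · 2.2865 = -3.90 ± 5.38 = (-9.28, 1.48)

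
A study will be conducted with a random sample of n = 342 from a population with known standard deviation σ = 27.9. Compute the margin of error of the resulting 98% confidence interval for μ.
Margin of error = 3.51

Margin of error = z* · σ/√n
= 2.326 · 27.9/√342
= 2.326 · 27.9/18.4932
= 3.51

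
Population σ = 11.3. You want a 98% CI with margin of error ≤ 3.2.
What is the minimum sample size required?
n ≥ 68

For margin E ≤ 3.2:
n ≥ (z* · σ / E)²
n ≥ (2.326 · 11.3 / 3.2)²
n ≥ 67.46

Minimum n = 68 (rounding up)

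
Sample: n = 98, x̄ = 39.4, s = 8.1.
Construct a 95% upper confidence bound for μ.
μ ≤ 40.76

Upper bound (one-sided):
t* = 1.661 (one-sided for 95%)
Upper bound = x̄ + t* · s/√n = 39.4 + 1.661 · 8.1/√98 = 40.76

We are 95% confident that μ ≤ 40.76.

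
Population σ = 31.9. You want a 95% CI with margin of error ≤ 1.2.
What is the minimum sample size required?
n ≥ 2715

For margin E ≤ 1.2:
n ≥ (z* · σ / E)²
n ≥ (1.960 · 31.9 / 1.2)²
n ≥ 2714.76

Minimum n = 2715 (rounding up)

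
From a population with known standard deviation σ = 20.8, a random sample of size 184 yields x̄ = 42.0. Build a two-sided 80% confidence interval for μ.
(40.03, 43.97)

z-interval (σ known):
z* = 1.282 for 80% confidence

Margin of error = z* · σ/√n = 1.282 · 20.8/√184 = 1.97

CI: (42.0 - 1.97, 42.0 + 1.97) = (40.03, 43.97)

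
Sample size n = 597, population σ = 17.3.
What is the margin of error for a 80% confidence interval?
Margin of error = 0.91

Margin of error = z* · σ/√n
= 1.282 · 17.3/√597
= 1.282 · 17.3/24.4336
= 0.91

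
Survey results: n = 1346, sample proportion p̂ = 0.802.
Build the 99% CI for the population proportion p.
(0.774, 0.830)

Proportion CI:
SE = √(p̂(1-p̂)/n) = √(0.802 · 0.198 / 1346) = 0.01086

z* = 2.576
Margin = z* · SE = 2.576 · 0.01086 = 0.0280

CI: 0.802 ± 0.0280 = (0.774, 0.830)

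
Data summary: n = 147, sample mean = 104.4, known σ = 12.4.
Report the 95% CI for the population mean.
(102.40, 106.40)

z-interval (σ known):
z* = 1.960 for 95% confidence

Margin of error = z* · σ/√n = 1.960 · 12.4/√147 = 2.00

CI: (104.4 - 2.00, 104.4 + 2.00) = (102.40, 106.40)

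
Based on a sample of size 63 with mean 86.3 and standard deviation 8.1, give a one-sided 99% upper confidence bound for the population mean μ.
μ ≤ 88.74

Upper bound (one-sided):
t* = 2.388 (one-sided for 99%)
Upper bound = x̄ + t* · s/√n = 86.3 + 2.388 · 8.1/√63 = 88.74

We are 99% confident that μ ≤ 88.74.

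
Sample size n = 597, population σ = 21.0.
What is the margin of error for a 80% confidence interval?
Margin of error = 1.10

Margin of error = z* · σ/√n
= 1.282 · 21.0/√597
= 1.282 · 21.0/24.4336
= 1.10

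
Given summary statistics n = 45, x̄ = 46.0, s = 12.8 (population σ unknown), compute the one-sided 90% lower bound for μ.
μ ≥ 43.52

Lower bound (one-sided):
t* = 1.301 (one-sided for 90%)
Lower bound = x̄ - t* · s/√n = 46.0 - 1.301 · 12.8/√45 = 43.52

We are 90% confident that μ ≥ 43.52.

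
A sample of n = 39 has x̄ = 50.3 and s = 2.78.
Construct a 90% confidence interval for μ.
(49.55, 51.05)

t-interval (σ unknown):
df = n - 1 = 38
t* = 1.686 for 90% confidence

Margin of error = t* · s/√n = 1.686 · 2.78/√39 = 0.75

CI: (49.55, 51.05)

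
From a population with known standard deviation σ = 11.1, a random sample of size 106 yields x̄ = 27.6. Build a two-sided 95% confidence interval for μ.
(25.49, 29.71)

z-interval (σ known):
z* = 1.960 for 95% confidence

Margin of error = z* · σ/√n = 1.960 · 11.1/√106 = 2.11

CI: (27.6 - 2.11, 27.6 + 2.11) = (25.49, 29.71)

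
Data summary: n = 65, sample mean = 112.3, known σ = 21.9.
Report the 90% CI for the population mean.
(107.83, 116.77)

z-interval (σ known):
z* = 1.645 for 90% confidence

Margin of error = z* · σ/√n = 1.645 · 21.9/√65 = 4.47

CI: (112.3 - 4.47, 112.3 + 4.47) = (107.83, 116.77)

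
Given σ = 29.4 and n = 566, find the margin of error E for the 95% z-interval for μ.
Margin of error = 2.42

Margin of error = z* · σ/√n
= 1.960 · 29.4/√566
= 1.960 · 29.4/23.7908
= 2.42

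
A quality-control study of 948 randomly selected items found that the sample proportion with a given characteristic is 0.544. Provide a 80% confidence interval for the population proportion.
(0.523, 0.565)

Proportion CI:
SE = √(p̂(1-p̂)/n) = √(0.544 · 0.456 / 948) = 0.01618

z* = 1.282
Margin = z* · SE = 1.282 · 0.01618 = 0.0207

CI: 0.544 ± 0.0207 = (0.523, 0.565)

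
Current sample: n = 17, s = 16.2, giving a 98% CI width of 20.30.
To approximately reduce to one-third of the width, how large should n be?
n ≈ 153

CI width ∝ 1/√n
To reduce width by factor 3, need √n to grow by 3 → need 3² = 9 times as many samples.

Current: n = 17, width = 20.30
New: n = 153, width ≈ 6.16

Width reduced by factor of 20.30/6.16 = 3.30.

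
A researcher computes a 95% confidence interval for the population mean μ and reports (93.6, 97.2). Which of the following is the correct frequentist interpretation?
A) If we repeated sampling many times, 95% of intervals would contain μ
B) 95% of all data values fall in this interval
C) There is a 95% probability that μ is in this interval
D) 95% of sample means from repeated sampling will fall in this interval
A

A) Correct — this is the frequentist long-run coverage interpretation.
B) Wrong — a CI is about the parameter μ, not individual data values.
C) Wrong — μ is fixed; the randomness lives in the interval, not in μ.
D) Wrong — coverage applies to intervals containing μ, not to future x̄ values.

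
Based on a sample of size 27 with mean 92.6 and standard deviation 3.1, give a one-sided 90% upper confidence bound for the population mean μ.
μ ≤ 93.38

Upper bound (one-sided):
t* = 1.315 (one-sided for 90%)
Upper bound = x̄ + t* · s/√n = 92.6 + 1.315 · 3.1/√27 = 93.38

We are 90% confident that μ ≤ 93.38.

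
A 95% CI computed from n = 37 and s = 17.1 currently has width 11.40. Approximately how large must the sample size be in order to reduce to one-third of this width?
n ≈ 333

CI width ∝ 1/√n
To reduce width by factor 3, need √n to grow by 3 → need 3² = 9 times as many samples.

Current: n = 37, width = 11.40
New: n = 333, width ≈ 3.69

Width reduced by factor of 11.40/3.69 = 3.09.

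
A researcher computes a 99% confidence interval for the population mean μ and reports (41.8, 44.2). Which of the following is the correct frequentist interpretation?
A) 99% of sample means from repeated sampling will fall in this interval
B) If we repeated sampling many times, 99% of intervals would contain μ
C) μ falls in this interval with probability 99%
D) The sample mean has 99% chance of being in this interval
B

A) Wrong — coverage applies to intervals containing μ, not to future x̄ values.
B) Correct — this is the frequentist long-run coverage interpretation.
C) Wrong — μ is fixed; the randomness lives in the interval, not in μ.
D) Wrong — x̄ is observed and sits in the interval by construction.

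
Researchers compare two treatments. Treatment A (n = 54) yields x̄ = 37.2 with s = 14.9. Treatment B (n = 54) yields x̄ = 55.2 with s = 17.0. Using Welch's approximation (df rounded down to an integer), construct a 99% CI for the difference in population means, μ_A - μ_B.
(-26.07, -9.93)

Difference: x̄₁ - x̄₂ = -18.00
SE = √(s₁²/n₁ + s₂²/n₂) = √(14.9²/54 + 17.0²/54) = 3.0762
df = 104.21 → 104 (Welch–Satterthwaite, rounded down)
t* = 2.624

CI: -18.00 ± 2.624 · 3.0762 = -18.00 ± 8.07 = (-26.07, -9.93)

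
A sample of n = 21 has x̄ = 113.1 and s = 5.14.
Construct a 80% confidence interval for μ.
(111.61, 114.59)

t-interval (σ unknown):
df = n - 1 = 20
t* = 1.325 for 80% confidence

Margin of error = t* · s/√n = 1.325 · 5.14/√21 = 1.49

CI: (111.61, 114.59)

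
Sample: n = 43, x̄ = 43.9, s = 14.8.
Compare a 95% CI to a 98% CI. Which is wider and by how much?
98% CI is wider by 1.80

df = 42
95% CI: t* = 2.018, (39.35, 48.45), width = 2 · t* · s/√n = 9.11
98% CI: t* = 2.418, (38.44, 49.36), width = 2 · t* · s/√n = 10.91

The 98% CI is wider by 10.91 - 9.11 = 1.80.
Higher confidence requires a wider interval.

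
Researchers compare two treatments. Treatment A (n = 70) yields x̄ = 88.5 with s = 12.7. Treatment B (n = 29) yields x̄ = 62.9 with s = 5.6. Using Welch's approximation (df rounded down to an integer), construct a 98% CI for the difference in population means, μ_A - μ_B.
(21.25, 29.95)

Difference: x̄₁ - x̄₂ = 25.60
SE = √(s₁²/n₁ + s₂²/n₂) = √(12.7²/70 + 5.6²/29) = 1.8400
df = 96.56 → 96 (Welch–Satterthwaite, rounded down)
t* = 2.366

CI: 25.60 ± 2.366 · 1.8400 = 25.60 ± 4.35 = (21.25, 29.95)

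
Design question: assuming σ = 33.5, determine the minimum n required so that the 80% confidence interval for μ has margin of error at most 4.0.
n ≥ 116

For margin E ≤ 4.0:
n ≥ (z* · σ / E)²
n ≥ (1.282 · 33.5 / 4.0)²
n ≥ 115.28

Minimum n = 116 (rounding up)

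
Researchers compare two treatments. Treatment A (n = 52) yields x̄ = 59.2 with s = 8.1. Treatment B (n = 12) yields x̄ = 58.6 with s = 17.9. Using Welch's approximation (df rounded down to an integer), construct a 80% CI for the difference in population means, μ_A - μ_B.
(-6.57, 7.77)

Difference: x̄₁ - x̄₂ = 0.60
SE = √(s₁²/n₁ + s₂²/n₂) = √(8.1²/52 + 17.9²/12) = 5.2880
df = 12.06 → 12 (Welch–Satterthwaite, rounded down)
t* = 1.356

CI: 0.60 ± 1.356 · 5.2880 = 0.60 ± 7.17 = (-6.57, 7.77)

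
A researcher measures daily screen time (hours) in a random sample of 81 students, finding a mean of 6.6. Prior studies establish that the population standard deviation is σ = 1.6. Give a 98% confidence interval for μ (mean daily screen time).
(6.19, 7.01)

z-interval (σ known):
z* = 2.326 for 98% confidence

Margin of error = z* · σ/√n = 2.326 · 1.6/√81 = 0.41

CI: (6.6 - 0.41, 6.6 + 0.41) = (6.19, 7.01)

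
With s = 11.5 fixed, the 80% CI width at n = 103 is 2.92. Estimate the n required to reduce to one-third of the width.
n ≈ 927

CI width ∝ 1/√n
To reduce width by factor 3, need √n to grow by 3 → need 3² = 9 times as many samples.

Current: n = 103, width = 2.92
New: n = 927, width ≈ 0.97

Width reduced by factor of 2.92/0.97 = 3.01.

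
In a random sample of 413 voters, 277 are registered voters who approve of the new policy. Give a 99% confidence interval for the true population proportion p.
(0.611, 0.730)

Proportion CI:
p̂ = 277/413 = 0.67070
SE = √(p̂(1-p̂)/n) = √(0.67070 · 0.32930 / 413) = 0.02313

z* = 2.576
Margin = z* · SE = 2.576 · 0.02313 = 0.0596

CI: 0.67070 ± 0.0596 = (0.611, 0.730)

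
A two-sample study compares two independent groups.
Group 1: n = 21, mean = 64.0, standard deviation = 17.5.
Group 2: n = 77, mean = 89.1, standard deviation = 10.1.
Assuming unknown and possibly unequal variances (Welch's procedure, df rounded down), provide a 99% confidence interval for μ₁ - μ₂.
(-36.30, -13.90)

Difference: x̄₁ - x̄₂ = -25.10
SE = √(s₁²/n₁ + s₂²/n₂) = √(17.5²/21 + 10.1²/77) = 3.9885
df = 23.75 → 23 (Welch–Satterthwaite, rounded down)
t* = 2.807

CI: -25.10 ± 2.807 · 3.9885 = -25.10 ± 11.20 = (-36.30, -13.90)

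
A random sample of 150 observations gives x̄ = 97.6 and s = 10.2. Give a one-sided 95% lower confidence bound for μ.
μ ≥ 96.22

Lower bound (one-sided):
t* = 1.655 (one-sided for 95%)
Lower bound = x̄ - t* · s/√n = 97.6 - 1.655 · 10.2/√150 = 96.22

We are 95% confident that μ ≥ 96.22.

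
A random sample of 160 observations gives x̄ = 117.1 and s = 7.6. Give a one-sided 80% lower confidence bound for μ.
μ ≥ 116.59

Lower bound (one-sided):
t* = 0.844 (one-sided for 80%)
Lower bound = x̄ - t* · s/√n = 117.1 - 0.844 · 7.6/√160 = 116.59

We are 80% confident that μ ≥ 116.59.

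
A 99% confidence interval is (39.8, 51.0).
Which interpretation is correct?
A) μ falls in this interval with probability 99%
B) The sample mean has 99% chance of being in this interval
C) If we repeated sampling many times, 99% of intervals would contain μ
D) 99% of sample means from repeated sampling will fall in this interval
C

A) Wrong — μ is fixed; the randomness lives in the interval, not in μ.
B) Wrong — x̄ is observed and sits in the interval by construction.
C) Correct — this is the frequentist long-run coverage interpretation.
D) Wrong — coverage applies to intervals containing μ, not to future x̄ values.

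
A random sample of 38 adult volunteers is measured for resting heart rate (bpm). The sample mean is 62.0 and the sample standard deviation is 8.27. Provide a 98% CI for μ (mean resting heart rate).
(58.74, 65.26)

t-interval (σ unknown):
df = n - 1 = 37
t* = 2.431 for 98% confidence

Margin of error = t* · s/√n = 2.431 · 8.27/√38 = 3.26

CI: (58.74, 65.26)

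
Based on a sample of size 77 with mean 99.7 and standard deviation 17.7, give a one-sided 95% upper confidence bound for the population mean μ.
μ ≤ 103.06

Upper bound (one-sided):
t* = 1.665 (one-sided for 95%)
Upper bound = x̄ + t* · s/√n = 99.7 + 1.665 · 17.7/√77 = 103.06

We are 95% confident that μ ≤ 103.06.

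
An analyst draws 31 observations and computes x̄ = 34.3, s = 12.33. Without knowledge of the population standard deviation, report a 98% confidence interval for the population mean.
(28.86, 39.74)

t-interval (σ unknown):
df = n - 1 = 30
t* = 2.457 for 98% confidence

Margin of error = t* · s/√n = 2.457 · 12.33/√31 = 5.44

CI: (28.86, 39.74)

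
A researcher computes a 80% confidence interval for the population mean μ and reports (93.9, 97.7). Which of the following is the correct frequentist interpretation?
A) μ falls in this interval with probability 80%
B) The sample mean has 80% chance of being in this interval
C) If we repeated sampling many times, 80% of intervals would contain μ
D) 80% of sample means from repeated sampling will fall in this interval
C

A) Wrong — μ is fixed; the randomness lives in the interval, not in μ.
B) Wrong — x̄ is observed and sits in the interval by construction.
C) Correct — this is the frequentist long-run coverage interpretation.
D) Wrong — coverage applies to intervals containing μ, not to future x̄ values.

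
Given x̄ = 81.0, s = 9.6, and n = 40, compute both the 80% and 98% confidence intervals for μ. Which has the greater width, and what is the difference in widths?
98% CI is wider by 3.40

df = 39
80% CI: t* = 1.304, (79.02, 82.98), width = 2 · t* · s/√n = 3.96
98% CI: t* = 2.426, (77.32, 84.68), width = 2 · t* · s/√n = 7.36

The 98% CI is wider by 7.36 - 3.96 = 3.40.
Higher confidence requires a wider interval.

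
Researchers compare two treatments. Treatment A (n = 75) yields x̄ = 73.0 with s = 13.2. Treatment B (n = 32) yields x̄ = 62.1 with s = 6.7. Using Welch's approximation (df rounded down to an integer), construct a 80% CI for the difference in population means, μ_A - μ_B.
(8.41, 13.39)

Difference: x̄₁ - x̄₂ = 10.90
SE = √(s₁²/n₁ + s₂²/n₂) = √(13.2²/75 + 6.7²/32) = 1.9303
df = 101.77 → 101 (Welch–Satterthwaite, rounded down)
t* = 1.290

CI: 10.90 ± 1.290 · 1.9303 = 10.90 ± 2.49 = (8.41, 13.39)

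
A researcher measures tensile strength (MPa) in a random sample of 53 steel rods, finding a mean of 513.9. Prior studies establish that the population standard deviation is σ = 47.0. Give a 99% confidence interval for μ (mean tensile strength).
(497.27, 530.53)

z-interval (σ known):
z* = 2.576 for 99% confidence

Margin of error = z* · σ/√n = 2.576 · 47.0/√53 = 16.63

CI: (513.9 - 16.63, 513.9 + 16.63) = (497.27, 530.53)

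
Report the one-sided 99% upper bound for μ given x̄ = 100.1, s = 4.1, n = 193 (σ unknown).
μ ≤ 100.79

Upper bound (one-sided):
t* = 2.346 (one-sided for 99%)
Upper bound = x̄ + t* · s/√n = 100.1 + 2.346 · 4.1/√193 = 100.79

We are 99% confident that μ ≤ 100.79.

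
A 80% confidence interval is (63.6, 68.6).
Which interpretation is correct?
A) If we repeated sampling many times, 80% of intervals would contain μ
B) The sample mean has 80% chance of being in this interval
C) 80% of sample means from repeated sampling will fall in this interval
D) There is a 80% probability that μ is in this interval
A

A) Correct — this is the frequentist long-run coverage interpretation.
B) Wrong — x̄ is observed and sits in the interval by construction.
C) Wrong — coverage applies to intervals containing μ, not to future x̄ values.
D) Wrong — μ is fixed; the randomness lives in the interval, not in μ.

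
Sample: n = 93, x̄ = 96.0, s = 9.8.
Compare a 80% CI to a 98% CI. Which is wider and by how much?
98% CI is wider by 2.19

df = 92
80% CI: t* = 1.291, (94.69, 97.31), width = 2 · t* · s/√n = 2.62
98% CI: t* = 2.368, (93.59, 98.41), width = 2 · t* · s/√n = 4.81

The 98% CI is wider by 4.81 - 2.62 = 2.19.
Higher confidence requires a wider interval.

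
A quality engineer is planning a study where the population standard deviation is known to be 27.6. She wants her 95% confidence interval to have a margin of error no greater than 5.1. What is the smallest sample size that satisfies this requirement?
n ≥ 113

For margin E ≤ 5.1:
n ≥ (z* · σ / E)²
n ≥ (1.960 · 27.6 / 5.1)²
n ≥ 112.51

Minimum n = 113 (rounding up)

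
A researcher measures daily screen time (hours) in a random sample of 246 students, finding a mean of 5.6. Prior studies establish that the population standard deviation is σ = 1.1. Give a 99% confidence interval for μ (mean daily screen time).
(5.42, 5.78)

z-interval (σ known):
z* = 2.576 for 99% confidence

Margin of error = z* · σ/√n = 2.576 · 1.1/√246 = 0.18

CI: (5.6 - 0.18, 5.6 + 0.18) = (5.42, 5.78)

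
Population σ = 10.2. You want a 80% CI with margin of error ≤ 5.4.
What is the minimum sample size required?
n ≥ 6

For margin E ≤ 5.4:
n ≥ (z* · σ / E)²
n ≥ (1.282 · 10.2 / 5.4)²
n ≥ 5.86

Minimum n = 6 (rounding up)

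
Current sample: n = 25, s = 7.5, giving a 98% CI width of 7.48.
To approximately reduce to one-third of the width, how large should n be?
n ≈ 225

CI width ∝ 1/√n
To reduce width by factor 3, need √n to grow by 3 → need 3² = 9 times as many samples.

Current: n = 25, width = 7.48
New: n = 225, width ≈ 2.34

Width reduced by factor of 7.48/2.34 = 3.20.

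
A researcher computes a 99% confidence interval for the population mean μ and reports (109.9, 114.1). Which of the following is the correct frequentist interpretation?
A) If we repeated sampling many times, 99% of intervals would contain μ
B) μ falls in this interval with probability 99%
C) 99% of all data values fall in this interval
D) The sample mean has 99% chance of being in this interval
A

A) Correct — this is the frequentist long-run coverage interpretation.
B) Wrong — μ is fixed; the randomness lives in the interval, not in μ.
C) Wrong — a CI is about the parameter μ, not individual data values.
D) Wrong — x̄ is observed and sits in the interval by construction.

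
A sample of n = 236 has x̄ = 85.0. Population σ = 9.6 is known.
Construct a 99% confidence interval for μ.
(83.39, 86.61)

z-interval (σ known):
z* = 2.576 for 99% confidence

Margin of error = z* · σ/√n = 2.576 · 9.6/√236 = 1.61

CI: (85.0 - 1.61, 85.0 + 1.61) = (83.39, 86.61)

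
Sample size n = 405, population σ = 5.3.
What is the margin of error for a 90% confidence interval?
Margin of error = 0.43

Margin of error = z* · σ/√n
= 1.645 · 5.3/√405
= 1.645 · 5.3/20.1246
= 0.43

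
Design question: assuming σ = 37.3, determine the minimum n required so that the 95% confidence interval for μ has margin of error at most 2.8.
n ≥ 682

For margin E ≤ 2.8:
n ≥ (z* · σ / E)²
n ≥ (1.960 · 37.3 / 2.8)²
n ≥ 681.73

Minimum n = 682 (rounding up)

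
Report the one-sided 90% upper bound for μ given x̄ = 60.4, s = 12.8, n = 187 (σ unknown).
μ ≤ 61.60

Upper bound (one-sided):
t* = 1.286 (one-sided for 90%)
Upper bound = x̄ + t* · s/√n = 60.4 + 1.286 · 12.8/√187 = 61.60

We are 90% confident that μ ≤ 61.60.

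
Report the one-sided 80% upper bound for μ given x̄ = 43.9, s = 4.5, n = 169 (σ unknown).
μ ≤ 44.19

Upper bound (one-sided):
t* = 0.844 (one-sided for 80%)
Upper bound = x̄ + t* · s/√n = 43.9 + 0.844 · 4.5/√169 = 44.19

We are 80% confident that μ ≤ 44.19.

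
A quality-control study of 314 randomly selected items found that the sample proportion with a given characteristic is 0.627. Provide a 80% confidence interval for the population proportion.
(0.592, 0.662)

Proportion CI:
SE = √(p̂(1-p̂)/n) = √(0.627 · 0.373 / 314) = 0.02729

z* = 1.282
Margin = z* · SE = 1.282 · 0.02729 = 0.0350

CI: 0.627 ± 0.0350 = (0.592, 0.662)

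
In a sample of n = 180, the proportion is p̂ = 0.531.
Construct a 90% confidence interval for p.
(0.470, 0.592)

Proportion CI:
SE = √(p̂(1-p̂)/n) = √(0.531 · 0.469 / 180) = 0.03720

z* = 1.645
Margin = z* · SE = 1.645 · 0.03720 = 0.0612

CI: 0.531 ± 0.0612 = (0.470, 0.592)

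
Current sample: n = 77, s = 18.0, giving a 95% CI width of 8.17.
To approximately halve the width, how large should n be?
n ≈ 308

CI width ∝ 1/√n
To reduce width by factor 2, need √n to grow by 2 → need 2² = 4 times as many samples.

Current: n = 77, width = 8.17
New: n = 308, width ≈ 4.04

Width reduced by factor of 8.17/4.04 = 2.02.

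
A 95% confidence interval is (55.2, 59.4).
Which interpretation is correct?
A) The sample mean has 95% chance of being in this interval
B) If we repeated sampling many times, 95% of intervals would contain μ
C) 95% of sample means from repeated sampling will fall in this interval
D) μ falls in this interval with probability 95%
B

A) Wrong — x̄ is observed and sits in the interval by construction.
B) Correct — this is the frequentist long-run coverage interpretation.
C) Wrong — coverage applies to intervals containing μ, not to future x̄ values.
D) Wrong — μ is fixed; the randomness lives in the interval, not in μ.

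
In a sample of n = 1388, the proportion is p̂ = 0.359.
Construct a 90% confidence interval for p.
(0.338, 0.380)

Proportion CI:
SE = √(p̂(1-p̂)/n) = √(0.359 · 0.641 / 1388) = 0.01288

z* = 1.645
Margin = z* · SE = 1.645 · 0.01288 = 0.0212

CI: 0.359 ± 0.0212 = (0.338, 0.380)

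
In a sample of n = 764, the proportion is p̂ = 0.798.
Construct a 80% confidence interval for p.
(0.779, 0.817)

Proportion CI:
SE = √(p̂(1-p̂)/n) = √(0.798 · 0.202 / 764) = 0.01453

z* = 1.282
Margin = z* · SE = 1.282 · 0.01453 = 0.0186

CI: 0.798 ± 0.0186 = (0.779, 0.817)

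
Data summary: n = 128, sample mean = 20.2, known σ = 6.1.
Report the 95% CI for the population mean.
(19.14, 21.26)

z-interval (σ known):
z* = 1.960 for 95% confidence

Margin of error = z* · σ/√n = 1.960 · 6.1/√128 = 1.06

CI: (20.2 - 1.06, 20.2 + 1.06) = (19.14, 21.26)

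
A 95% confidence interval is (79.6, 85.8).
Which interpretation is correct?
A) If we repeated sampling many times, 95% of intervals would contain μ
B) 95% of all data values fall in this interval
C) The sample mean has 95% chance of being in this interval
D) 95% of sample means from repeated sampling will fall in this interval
A

A) Correct — this is the frequentist long-run coverage interpretation.
B) Wrong — a CI is about the parameter μ, not individual data values.
C) Wrong — x̄ is observed and sits in the interval by construction.
D) Wrong — coverage applies to intervals containing μ, not to future x̄ values.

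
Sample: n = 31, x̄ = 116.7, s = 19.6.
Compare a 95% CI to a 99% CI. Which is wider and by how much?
99% CI is wider by 4.98

df = 30
95% CI: t* = 2.042, (109.51, 123.89), width = 2 · t* · s/√n = 14.38
99% CI: t* = 2.750, (107.02, 126.38), width = 2 · t* · s/√n = 19.36

The 99% CI is wider by 19.36 - 14.38 = 4.98.
Higher confidence requires a wider interval.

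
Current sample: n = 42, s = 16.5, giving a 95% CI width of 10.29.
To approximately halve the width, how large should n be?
n ≈ 168

CI width ∝ 1/√n
To reduce width by factor 2, need √n to grow by 2 → need 2² = 4 times as many samples.

Current: n = 42, width = 10.29
New: n = 168, width ≈ 5.03

Width reduced by factor of 10.29/5.03 = 2.05.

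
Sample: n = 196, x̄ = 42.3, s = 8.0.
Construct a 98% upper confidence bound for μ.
μ ≤ 43.48

Upper bound (one-sided):
t* = 2.068 (one-sided for 98%)
Upper bound = x̄ + t* · s/√n = 42.3 + 2.068 · 8.0/√196 = 43.48

We are 98% confident that μ ≤ 43.48.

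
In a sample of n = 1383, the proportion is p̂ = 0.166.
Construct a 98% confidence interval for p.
(0.143, 0.189)

Proportion CI:
SE = √(p̂(1-p̂)/n) = √(0.166 · 0.834 / 1383) = 0.01001

z* = 2.326
Margin = z* · SE = 2.326 · 0.01001 = 0.0233

CI: 0.166 ± 0.0233 = (0.143, 0.189)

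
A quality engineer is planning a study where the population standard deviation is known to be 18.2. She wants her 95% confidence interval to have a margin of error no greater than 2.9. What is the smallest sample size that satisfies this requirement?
n ≥ 152

For margin E ≤ 2.9:
n ≥ (z* · σ / E)²
n ≥ (1.960 · 18.2 / 2.9)²
n ≥ 151.31

Minimum n = 152 (rounding up)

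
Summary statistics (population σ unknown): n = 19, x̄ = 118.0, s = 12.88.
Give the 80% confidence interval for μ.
(114.07, 121.93)

t-interval (σ unknown):
df = n - 1 = 18
t* = 1.330 for 80% confidence

Margin of error = t* · s/√n = 1.330 · 12.88/√19 = 3.93

CI: (114.07, 121.93)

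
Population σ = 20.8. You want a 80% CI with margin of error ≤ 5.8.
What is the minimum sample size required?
n ≥ 22

For margin E ≤ 5.8:
n ≥ (z* · σ / E)²
n ≥ (1.282 · 20.8 / 5.8)²
n ≥ 21.14

Minimum n = 22 (rounding up)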